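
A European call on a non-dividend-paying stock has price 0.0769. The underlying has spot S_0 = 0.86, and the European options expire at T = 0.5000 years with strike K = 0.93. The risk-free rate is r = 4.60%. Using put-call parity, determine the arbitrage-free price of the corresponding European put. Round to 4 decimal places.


Put-call parity: C - P = S_0 * exp(-qT) - K * exp(-rT).
S_0 * exp(-qT) = 0.8600 * 1.00000000 = 0.86000000
K * exp(-rT) = 0.9300 * 0.97726248 = 0.90885411
P = C - S*exp(-qT) + K*exp(-rT)
P = 0.0769 - 0.86000000 + 0.90885411 = 0.1258

Answer: Put price = 0.1258


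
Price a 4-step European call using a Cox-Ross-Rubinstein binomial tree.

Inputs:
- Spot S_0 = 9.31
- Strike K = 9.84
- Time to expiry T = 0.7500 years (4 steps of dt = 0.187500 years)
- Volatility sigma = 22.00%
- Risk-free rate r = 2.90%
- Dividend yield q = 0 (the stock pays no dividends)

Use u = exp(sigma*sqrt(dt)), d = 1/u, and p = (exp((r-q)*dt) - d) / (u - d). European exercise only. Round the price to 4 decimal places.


Answer: Price = V(0,0) = 0.5957

Derivation:
dt = T/N = 0.187500
u = exp(sigma*sqrt(dt)) = 1.099948; d = 1/u = 0.909134
p = (exp((r-q)*dt) - d) / (u - d) = 0.504776
Discount per step: exp(-r*dt) = 0.994577
Stock lattice S(k, i) with i counting down-moves:
  k=0: S(0,0) = 9.3100
  k=1: S(1,0) = 10.2405; S(1,1) = 8.4640
  k=2: S(2,0) = 11.2640; S(2,1) = 9.3100; S(2,2) = 7.6949
  k=3: S(3,0) = 12.3898; S(3,1) = 10.2405; S(3,2) = 8.4640; S(3,3) = 6.9957
  k=4: S(4,0) = 13.6282; S(4,1) = 11.2640; S(4,2) = 9.3100; S(4,3) = 7.6949; S(4,4) = 6.3601
Terminal payoffs V(N, i) = max(S_T - K, 0):
  V(4,0) = 3.788188; V(4,1) = 1.424032; V(4,2) = 0.000000; V(4,3) = 0.000000; V(4,4) = 0.000000
Backward induction: V(k, i) = exp(-r*dt) * [p * V(k+1, i) + (1-p) * V(k+1, i+1)].
  V(3,0) = exp(-r*dt) * [p*3.788188 + (1-p)*1.424032] = 2.603208
  V(3,1) = exp(-r*dt) * [p*1.424032 + (1-p)*0.000000] = 0.714920
  V(3,2) = exp(-r*dt) * [p*0.000000 + (1-p)*0.000000] = 0.000000
  V(3,3) = exp(-r*dt) * [p*0.000000 + (1-p)*0.000000] = 0.000000
  V(2,0) = exp(-r*dt) * [p*2.603208 + (1-p)*0.714920] = 1.659037
  V(2,1) = exp(-r*dt) * [p*0.714920 + (1-p)*0.000000] = 0.358918
  V(2,2) = exp(-r*dt) * [p*0.000000 + (1-p)*0.000000] = 0.000000
  V(1,0) = exp(-r*dt) * [p*1.659037 + (1-p)*0.358918] = 1.009682
  V(1,1) = exp(-r*dt) * [p*0.358918 + (1-p)*0.000000] = 0.180191
  V(0,0) = exp(-r*dt) * [p*1.009682 + (1-p)*0.180191] = 0.595651


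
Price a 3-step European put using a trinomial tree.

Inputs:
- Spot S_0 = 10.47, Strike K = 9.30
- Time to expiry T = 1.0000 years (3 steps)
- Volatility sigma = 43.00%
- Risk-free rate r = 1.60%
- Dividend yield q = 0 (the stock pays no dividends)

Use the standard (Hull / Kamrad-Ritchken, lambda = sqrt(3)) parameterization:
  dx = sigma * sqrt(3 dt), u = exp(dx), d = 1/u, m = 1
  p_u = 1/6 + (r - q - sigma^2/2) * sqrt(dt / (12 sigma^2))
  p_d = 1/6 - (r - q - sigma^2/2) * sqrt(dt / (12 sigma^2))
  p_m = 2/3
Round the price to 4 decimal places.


Answer: Price = V(0,0) = 1.0970

Derivation:
dt = T/N = 0.333333; dx = sigma*sqrt(3*dt) = 0.430000
u = exp(dx) = 1.537258; d = 1/u = 0.650509
p_u = 0.137035, p_m = 0.666667, p_d = 0.196298
Discount per step: exp(-r*dt) = 0.994681
Stock lattice S(k, j) with j the centered position index:
  k=0: S(0,+0) = 10.4700
  k=1: S(1,-1) = 6.8108; S(1,+0) = 10.4700; S(1,+1) = 16.0951
  k=2: S(2,-2) = 4.4305; S(2,-1) = 6.8108; S(2,+0) = 10.4700; S(2,+1) = 16.0951; S(2,+2) = 24.7423
  k=3: S(3,-3) = 2.8821; S(3,-2) = 4.4305; S(3,-1) = 6.8108; S(3,+0) = 10.4700; S(3,+1) = 16.0951; S(3,+2) = 24.7423; S(3,+3) = 38.0353
Terminal payoffs V(N, j) = max(K - S_T, 0):
  V(3,-3) = 6.417915; V(3,-2) = 4.869493; V(3,-1) = 2.489170; V(3,+0) = 0.000000; V(3,+1) = 0.000000; V(3,+2) = 0.000000; V(3,+3) = 0.000000
Backward induction: V(k, j) = exp(-r*dt) * [p_u * V(k+1, j+1) + p_m * V(k+1, j) + p_d * V(k+1, j-1)]
  V(2,-2) = exp(-r*dt) * [p_u*2.489170 + p_m*4.869493 + p_d*6.417915] = 4.821475
  V(2,-1) = exp(-r*dt) * [p_u*0.000000 + p_m*2.489170 + p_d*4.869493] = 2.601409
  V(2,+0) = exp(-r*dt) * [p_u*0.000000 + p_m*0.000000 + p_d*2.489170] = 0.486021
  V(2,+1) = exp(-r*dt) * [p_u*0.000000 + p_m*0.000000 + p_d*0.000000] = 0.000000
  V(2,+2) = exp(-r*dt) * [p_u*0.000000 + p_m*0.000000 + p_d*0.000000] = 0.000000
  V(1,-1) = exp(-r*dt) * [p_u*0.486021 + p_m*2.601409 + p_d*4.821475] = 2.732709
  V(1,+0) = exp(-r*dt) * [p_u*0.000000 + p_m*0.486021 + p_d*2.601409] = 0.830227
  V(1,+1) = exp(-r*dt) * [p_u*0.000000 + p_m*0.000000 + p_d*0.486021] = 0.094898
  V(0,+0) = exp(-r*dt) * [p_u*0.094898 + p_m*0.830227 + p_d*2.732709] = 1.097049


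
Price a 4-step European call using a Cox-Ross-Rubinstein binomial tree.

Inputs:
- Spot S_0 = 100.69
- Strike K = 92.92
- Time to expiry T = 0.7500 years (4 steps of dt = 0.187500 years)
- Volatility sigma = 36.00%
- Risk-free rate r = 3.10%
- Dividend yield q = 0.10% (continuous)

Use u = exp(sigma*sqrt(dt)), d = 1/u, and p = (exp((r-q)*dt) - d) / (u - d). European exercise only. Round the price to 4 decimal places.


dt = T/N = 0.187500
u = exp(sigma*sqrt(dt)) = 1.168691; d = 1/u = 0.855658
p = (exp((r-q)*dt) - d) / (u - d) = 0.479128
Discount per step: exp(-r*dt) = 0.994204
Stock lattice S(k, i) with i counting down-moves:
  k=0: S(0,0) = 100.6900
  k=1: S(1,0) = 117.6755; S(1,1) = 86.1562
  k=2: S(2,0) = 137.5264; S(2,1) = 100.6900; S(2,2) = 73.7202
  k=3: S(3,0) = 160.7259; S(3,1) = 117.6755; S(3,2) = 86.1562; S(3,3) = 63.0793
  k=4: S(4,0) = 187.8389; S(4,1) = 137.5264; S(4,2) = 100.6900; S(4,3) = 73.7202; S(4,4) = 53.9743
Terminal payoffs V(N, i) = max(S_T - K, 0):
  V(4,0) = 94.918919; V(4,1) = 44.606364; V(4,2) = 7.770000; V(4,3) = 0.000000; V(4,4) = 0.000000
Backward induction: V(k, i) = exp(-r*dt) * [p * V(k+1, i) + (1-p) * V(k+1, i+1)].
  V(3,0) = exp(-r*dt) * [p*94.918919 + (1-p)*44.606364] = 68.314262
  V(3,1) = exp(-r*dt) * [p*44.606364 + (1-p)*7.770000] = 25.271995
  V(3,2) = exp(-r*dt) * [p*7.770000 + (1-p)*0.000000] = 3.701245
  V(3,3) = exp(-r*dt) * [p*0.000000 + (1-p)*0.000000] = 0.000000
  V(2,0) = exp(-r*dt) * [p*68.314262 + (1-p)*25.271995] = 45.628742
  V(2,1) = exp(-r*dt) * [p*25.271995 + (1-p)*3.701245] = 13.955036
  V(2,2) = exp(-r*dt) * [p*3.701245 + (1-p)*0.000000] = 1.763091
  V(1,0) = exp(-r*dt) * [p*45.628742 + (1-p)*13.955036] = 28.961949
  V(1,1) = exp(-r*dt) * [p*13.955036 + (1-p)*1.763091] = 7.560514
  V(0,0) = exp(-r*dt) * [p*28.961949 + (1-p)*7.560514] = 17.711285

Answer: Price = V(0,0) = 17.7113


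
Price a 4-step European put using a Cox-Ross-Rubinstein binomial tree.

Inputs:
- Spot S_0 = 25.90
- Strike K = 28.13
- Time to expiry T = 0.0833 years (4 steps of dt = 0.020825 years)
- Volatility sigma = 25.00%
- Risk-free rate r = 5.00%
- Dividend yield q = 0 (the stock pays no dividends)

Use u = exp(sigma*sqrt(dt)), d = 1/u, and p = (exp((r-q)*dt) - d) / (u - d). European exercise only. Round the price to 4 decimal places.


dt = T/N = 0.020825
u = exp(sigma*sqrt(dt)) = 1.036736; d = 1/u = 0.964566
p = (exp((r-q)*dt) - d) / (u - d) = 0.505417
Discount per step: exp(-r*dt) = 0.998959
Stock lattice S(k, i) with i counting down-moves:
  k=0: S(0,0) = 25.9000
  k=1: S(1,0) = 26.8515; S(1,1) = 24.9823
  k=2: S(2,0) = 27.8379; S(2,1) = 25.9000; S(2,2) = 24.0970
  k=3: S(3,0) = 28.8605; S(3,1) = 26.8515; S(3,2) = 24.9823; S(3,3) = 23.2432
  k=4: S(4,0) = 29.9207; S(4,1) = 27.8379; S(4,2) = 25.9000; S(4,3) = 24.0970; S(4,4) = 22.4196
Terminal payoffs V(N, i) = max(K - S_T, 0):
  V(4,0) = 0.000000; V(4,1) = 0.292130; V(4,2) = 2.230000; V(4,3) = 4.032969; V(4,4) = 5.710429
Backward induction: V(k, i) = exp(-r*dt) * [p * V(k+1, i) + (1-p) * V(k+1, i+1)].
  V(3,0) = exp(-r*dt) * [p*0.000000 + (1-p)*0.292130] = 0.144332
  V(3,1) = exp(-r*dt) * [p*0.292130 + (1-p)*2.230000] = 1.249266
  V(3,2) = exp(-r*dt) * [p*2.230000 + (1-p)*4.032969] = 3.118469
  V(3,3) = exp(-r*dt) * [p*4.032969 + (1-p)*5.710429] = 4.857552
  V(2,0) = exp(-r*dt) * [p*0.144332 + (1-p)*1.249266] = 0.690095
  V(2,1) = exp(-r*dt) * [p*1.249266 + (1-p)*3.118469] = 2.171480
  V(2,2) = exp(-r*dt) * [p*3.118469 + (1-p)*4.857552] = 3.974450
  V(1,0) = exp(-r*dt) * [p*0.690095 + (1-p)*2.171480] = 1.421282
  V(1,1) = exp(-r*dt) * [p*2.171480 + (1-p)*3.974450] = 3.060010
  V(0,0) = exp(-r*dt) * [p*1.421282 + (1-p)*3.060010] = 2.229447

Answer: Price = V(0,0) = 2.2294


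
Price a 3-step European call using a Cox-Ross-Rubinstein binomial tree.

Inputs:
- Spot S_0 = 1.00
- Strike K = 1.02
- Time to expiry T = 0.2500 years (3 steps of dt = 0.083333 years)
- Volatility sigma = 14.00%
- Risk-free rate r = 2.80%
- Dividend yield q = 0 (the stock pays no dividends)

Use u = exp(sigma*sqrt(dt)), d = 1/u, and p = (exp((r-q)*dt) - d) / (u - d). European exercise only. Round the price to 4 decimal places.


dt = T/N = 0.083333
u = exp(sigma*sqrt(dt)) = 1.041242; d = 1/u = 0.960391
p = (exp((r-q)*dt) - d) / (u - d) = 0.518791
Discount per step: exp(-r*dt) = 0.997669
Stock lattice S(k, i) with i counting down-moves:
  k=0: S(0,0) = 1.0000
  k=1: S(1,0) = 1.0412; S(1,1) = 0.9604
  k=2: S(2,0) = 1.0842; S(2,1) = 1.0000; S(2,2) = 0.9224
  k=3: S(3,0) = 1.1289; S(3,1) = 1.0412; S(3,2) = 0.9604; S(3,3) = 0.8858
Terminal payoffs V(N, i) = max(S_T - K, 0):
  V(3,0) = 0.108900; V(3,1) = 0.021242; V(3,2) = 0.000000; V(3,3) = 0.000000
Backward induction: V(k, i) = exp(-r*dt) * [p * V(k+1, i) + (1-p) * V(k+1, i+1)].
  V(2,0) = exp(-r*dt) * [p*0.108900 + (1-p)*0.021242] = 0.066563
  V(2,1) = exp(-r*dt) * [p*0.021242 + (1-p)*0.000000] = 0.010995
  V(2,2) = exp(-r*dt) * [p*0.000000 + (1-p)*0.000000] = 0.000000
  V(1,0) = exp(-r*dt) * [p*0.066563 + (1-p)*0.010995] = 0.039730
  V(1,1) = exp(-r*dt) * [p*0.010995 + (1-p)*0.000000] = 0.005691
  V(0,0) = exp(-r*dt) * [p*0.039730 + (1-p)*0.005691] = 0.023296

Answer: Price = V(0,0) = 0.0233


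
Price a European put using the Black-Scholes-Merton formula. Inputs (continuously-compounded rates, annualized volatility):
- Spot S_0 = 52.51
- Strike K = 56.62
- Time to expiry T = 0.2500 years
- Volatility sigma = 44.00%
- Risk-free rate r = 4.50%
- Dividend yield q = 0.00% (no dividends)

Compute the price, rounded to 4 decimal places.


d1 = (ln(S/K) + (r - q + 0.5*sigma^2) * T) / (sigma * sqrt(T)) = -0.18140296
d2 = d1 - sigma * sqrt(T) = -0.40140296
exp(-rT) = 0.98881304; exp(-qT) = 1.00000000
P = K * exp(-rT) * N(-d2) - S_0 * exp(-qT) * N(-d1)
N(-d1) = 0.57197435; N(-d2) = 0.65593827
P = 56.6200 * 0.98881304 * 0.65593827 - 52.5100 * 1.00000000 * 0.57197435 = 6.6894

Answer: Price = 6.6894


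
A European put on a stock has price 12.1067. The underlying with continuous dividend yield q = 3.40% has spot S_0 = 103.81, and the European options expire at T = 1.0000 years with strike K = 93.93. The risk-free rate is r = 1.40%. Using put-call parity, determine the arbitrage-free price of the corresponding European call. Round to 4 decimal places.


Put-call parity: C - P = S_0 * exp(-qT) - K * exp(-rT).
S_0 * exp(-qT) = 103.8100 * 0.96657150 = 100.33978790
K * exp(-rT) = 93.9300 * 0.98609754 = 92.62414233
C = P + S*exp(-qT) - K*exp(-rT)
C = 12.1067 + 100.33978790 - 92.62414233 = 19.8223

Answer: Call price = 19.8223


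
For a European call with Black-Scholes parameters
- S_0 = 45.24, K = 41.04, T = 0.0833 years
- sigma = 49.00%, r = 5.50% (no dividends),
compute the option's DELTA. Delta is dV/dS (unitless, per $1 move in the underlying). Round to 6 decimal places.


d1 = 0.7920670134; d2 = 0.6506444904
phi(d1) = 0.2915267210; exp(-qT) = 1.0000000000; exp(-rT) = 0.9954289791
N(d1) = 0.7858391986
Delta = exp(-qT) * N(d1) = 1.0000000000 * 0.7858391986 = 0.785839

Answer: Delta = 0.785839


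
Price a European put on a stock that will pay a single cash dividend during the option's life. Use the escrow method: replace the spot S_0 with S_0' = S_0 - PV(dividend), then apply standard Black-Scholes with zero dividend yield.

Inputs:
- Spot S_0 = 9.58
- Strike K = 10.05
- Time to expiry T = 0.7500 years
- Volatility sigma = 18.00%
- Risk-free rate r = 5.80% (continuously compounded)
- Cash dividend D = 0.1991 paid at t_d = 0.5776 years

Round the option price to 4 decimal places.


PV(D) = D * exp(-r * t_d) = 0.1991 * 0.96705414 = 0.19254048
S_0' = S_0 - PV(D) = 9.5800 - 0.19254048 = 9.38745952
d1 = (ln(S_0'/K) + (r + sigma^2/2)*T) / (sigma*sqrt(T)) = -0.08049500
d2 = d1 - sigma*sqrt(T) = -0.23637958
exp(-rT) = 0.95743255
N(-d1) = 0.53207822; N(-d2) = 0.59343093
P = K * exp(-rT) * N(-d2) - S_0' * N(-d1) = 10.0500 * 0.95743255 * 0.59343093 - 9.38745952 * 0.53207822 = 0.7152

Answer: Price = 0.7152


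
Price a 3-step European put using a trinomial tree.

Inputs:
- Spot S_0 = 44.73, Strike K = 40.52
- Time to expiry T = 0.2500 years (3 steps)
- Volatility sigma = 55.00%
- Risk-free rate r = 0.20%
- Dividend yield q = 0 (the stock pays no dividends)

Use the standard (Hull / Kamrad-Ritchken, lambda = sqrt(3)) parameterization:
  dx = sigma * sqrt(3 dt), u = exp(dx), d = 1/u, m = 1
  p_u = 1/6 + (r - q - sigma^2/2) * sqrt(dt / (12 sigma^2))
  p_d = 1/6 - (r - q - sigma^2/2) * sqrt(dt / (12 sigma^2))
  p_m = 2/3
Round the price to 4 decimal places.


Answer: Price = V(0,0) = 2.9476

Derivation:
dt = T/N = 0.083333; dx = sigma*sqrt(3*dt) = 0.275000
u = exp(dx) = 1.316531; d = 1/u = 0.759572
p_u = 0.144053, p_m = 0.666667, p_d = 0.189280
Discount per step: exp(-r*dt) = 0.999833
Stock lattice S(k, j) with j the centered position index:
  k=0: S(0,+0) = 44.7300
  k=1: S(1,-1) = 33.9757; S(1,+0) = 44.7300; S(1,+1) = 58.8884
  k=2: S(2,-2) = 25.8070; S(2,-1) = 33.9757; S(2,+0) = 44.7300; S(2,+1) = 58.8884; S(2,+2) = 77.5284
  k=3: S(3,-3) = 19.6023; S(3,-2) = 25.8070; S(3,-1) = 33.9757; S(3,+0) = 44.7300; S(3,+1) = 58.8884; S(3,+2) = 77.5284; S(3,+3) = 102.0685
Terminal payoffs V(N, j) = max(K - S_T, 0):
  V(3,-3) = 20.917749; V(3,-2) = 14.713035; V(3,-1) = 6.544339; V(3,+0) = 0.000000; V(3,+1) = 0.000000; V(3,+2) = 0.000000; V(3,+3) = 0.000000
Backward induction: V(k, j) = exp(-r*dt) * [p_u * V(k+1, j+1) + p_m * V(k+1, j) + p_d * V(k+1, j-1)]
  V(2,-2) = exp(-r*dt) * [p_u*6.544339 + p_m*14.713035 + p_d*20.917749] = 14.708288
  V(2,-1) = exp(-r*dt) * [p_u*0.000000 + p_m*6.544339 + p_d*14.713035] = 7.146589
  V(2,+0) = exp(-r*dt) * [p_u*0.000000 + p_m*0.000000 + p_d*6.544339] = 1.238508
  V(2,+1) = exp(-r*dt) * [p_u*0.000000 + p_m*0.000000 + p_d*0.000000] = 0.000000
  V(2,+2) = exp(-r*dt) * [p_u*0.000000 + p_m*0.000000 + p_d*0.000000] = 0.000000
  V(1,-1) = exp(-r*dt) * [p_u*1.238508 + p_m*7.146589 + p_d*14.708288] = 7.725505
  V(1,+0) = exp(-r*dt) * [p_u*0.000000 + p_m*1.238508 + p_d*7.146589] = 2.178018
  V(1,+1) = exp(-r*dt) * [p_u*0.000000 + p_m*0.000000 + p_d*1.238508] = 0.234386
  V(0,+0) = exp(-r*dt) * [p_u*0.234386 + p_m*2.178018 + p_d*7.725505] = 2.947570


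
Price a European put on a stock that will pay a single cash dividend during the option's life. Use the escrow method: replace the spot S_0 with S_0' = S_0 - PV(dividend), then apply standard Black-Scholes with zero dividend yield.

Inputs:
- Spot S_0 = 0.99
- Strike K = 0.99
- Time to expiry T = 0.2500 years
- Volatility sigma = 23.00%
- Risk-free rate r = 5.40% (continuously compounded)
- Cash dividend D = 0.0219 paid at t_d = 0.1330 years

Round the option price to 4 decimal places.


Answer: Price = 0.0490

Derivation:
PV(D) = D * exp(-r * t_d) = 0.0219 * 0.99284373 = 0.02174328
S_0' = S_0 - PV(D) = 0.9900 - 0.02174328 = 0.96825672
d1 = (ln(S_0'/K) + (r + sigma^2/2)*T) / (sigma*sqrt(T)) = -0.01821897
d2 = d1 - sigma*sqrt(T) = -0.13321897
exp(-rT) = 0.98659072
N(-d1) = 0.50726792; N(-d2) = 0.55298990
P = K * exp(-rT) * N(-d2) - S_0' * N(-d1) = 0.9900 * 0.98659072 * 0.55298990 - 0.96825672 * 0.50726792 = 0.0490


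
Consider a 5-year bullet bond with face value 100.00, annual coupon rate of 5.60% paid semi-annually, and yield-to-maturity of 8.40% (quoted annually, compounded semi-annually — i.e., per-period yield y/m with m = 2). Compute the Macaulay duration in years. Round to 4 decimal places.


Coupon per period c = face * coupon_rate / m = 2.800000
Periods per year m = 2; per-period yield y/m = 0.042000
Number of cashflows N = 10
Cashflows (t years, CF_t, discount factor 1/(1+y/m)^(m*t), PV):
  t = 0.5000: CF_t = 2.800000, DF = 0.959693, PV = 2.687140
  t = 1.0000: CF_t = 2.800000, DF = 0.921010, PV = 2.578829
  t = 1.5000: CF_t = 2.800000, DF = 0.883887, PV = 2.474884
  t = 2.0000: CF_t = 2.800000, DF = 0.848260, PV = 2.375129
  t = 2.5000: CF_t = 2.800000, DF = 0.814069, PV = 2.279394
  t = 3.0000: CF_t = 2.800000, DF = 0.781257, PV = 2.187518
  t = 3.5000: CF_t = 2.800000, DF = 0.749766, PV = 2.099346
  t = 4.0000: CF_t = 2.800000, DF = 0.719545, PV = 2.014727
  t = 4.5000: CF_t = 2.800000, DF = 0.690543, PV = 1.933520
  t = 5.0000: CF_t = 102.800000, DF = 0.662709, PV = 68.126476
Price P = sum_t PV_t = 88.756964
Macaulay numerator sum_t t * PV_t:
  t * PV_t at t = 0.5000: 1.343570
  t * PV_t at t = 1.0000: 2.578829
  t * PV_t at t = 1.5000: 3.712326
  t * PV_t at t = 2.0000: 4.750257
  t * PV_t at t = 2.5000: 5.698485
  t * PV_t at t = 3.0000: 6.562555
  t * PV_t at t = 3.5000: 7.347711
  t * PV_t at t = 4.0000: 8.058909
  t * PV_t at t = 4.5000: 8.700838
  t * PV_t at t = 5.0000: 340.632380
Macaulay duration D = (sum_t t * PV_t) / P = 389.385862 / 88.756964 = 4.387102

Answer: Macaulay duration = 4.3871 years


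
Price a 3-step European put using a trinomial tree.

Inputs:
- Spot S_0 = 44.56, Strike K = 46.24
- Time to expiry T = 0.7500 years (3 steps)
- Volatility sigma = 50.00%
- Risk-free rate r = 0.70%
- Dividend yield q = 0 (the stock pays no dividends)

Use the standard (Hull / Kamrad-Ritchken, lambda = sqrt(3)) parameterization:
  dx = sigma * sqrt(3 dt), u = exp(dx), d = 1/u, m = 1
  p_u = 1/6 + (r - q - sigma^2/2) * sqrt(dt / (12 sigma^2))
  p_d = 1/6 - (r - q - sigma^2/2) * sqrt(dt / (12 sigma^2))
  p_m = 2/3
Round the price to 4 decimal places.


dt = T/N = 0.250000; dx = sigma*sqrt(3*dt) = 0.433013
u = exp(dx) = 1.541896; d = 1/u = 0.648552
p_u = 0.132603, p_m = 0.666667, p_d = 0.200730
Discount per step: exp(-r*dt) = 0.998252
Stock lattice S(k, j) with j the centered position index:
  k=0: S(0,+0) = 44.5600
  k=1: S(1,-1) = 28.8995; S(1,+0) = 44.5600; S(1,+1) = 68.7069
  k=2: S(2,-2) = 18.7428; S(2,-1) = 28.8995; S(2,+0) = 44.5600; S(2,+1) = 68.7069; S(2,+2) = 105.9388
  k=3: S(3,-3) = 12.1557; S(3,-2) = 18.7428; S(3,-1) = 28.8995; S(3,+0) = 44.5600; S(3,+1) = 68.7069; S(3,+2) = 105.9388; S(3,+3) = 163.3467
Terminal payoffs V(N, j) = max(K - S_T, 0):
  V(3,-3) = 34.084296; V(3,-2) = 27.497172; V(3,-1) = 17.340512; V(3,+0) = 1.680000; V(3,+1) = 0.000000; V(3,+2) = 0.000000; V(3,+3) = 0.000000
Backward induction: V(k, j) = exp(-r*dt) * [p_u * V(k+1, j+1) + p_m * V(k+1, j) + p_d * V(k+1, j-1)]
  V(2,-2) = exp(-r*dt) * [p_u*17.340512 + p_m*27.497172 + p_d*34.084296] = 27.424569
  V(2,-1) = exp(-r*dt) * [p_u*1.680000 + p_m*17.340512 + p_d*27.497172] = 17.272377
  V(2,+0) = exp(-r*dt) * [p_u*0.000000 + p_m*1.680000 + p_d*17.340512] = 4.592722
  V(2,+1) = exp(-r*dt) * [p_u*0.000000 + p_m*0.000000 + p_d*1.680000] = 0.336637
  V(2,+2) = exp(-r*dt) * [p_u*0.000000 + p_m*0.000000 + p_d*0.000000] = 0.000000
  V(1,-1) = exp(-r*dt) * [p_u*4.592722 + p_m*17.272377 + p_d*27.424569] = 17.598046
  V(1,+0) = exp(-r*dt) * [p_u*0.336637 + p_m*4.592722 + p_d*17.272377] = 6.562050
  V(1,+1) = exp(-r*dt) * [p_u*0.000000 + p_m*0.336637 + p_d*4.592722] = 1.144319
  V(0,+0) = exp(-r*dt) * [p_u*1.144319 + p_m*6.562050 + p_d*17.598046] = 8.044811

Answer: Price = V(0,0) = 8.0448


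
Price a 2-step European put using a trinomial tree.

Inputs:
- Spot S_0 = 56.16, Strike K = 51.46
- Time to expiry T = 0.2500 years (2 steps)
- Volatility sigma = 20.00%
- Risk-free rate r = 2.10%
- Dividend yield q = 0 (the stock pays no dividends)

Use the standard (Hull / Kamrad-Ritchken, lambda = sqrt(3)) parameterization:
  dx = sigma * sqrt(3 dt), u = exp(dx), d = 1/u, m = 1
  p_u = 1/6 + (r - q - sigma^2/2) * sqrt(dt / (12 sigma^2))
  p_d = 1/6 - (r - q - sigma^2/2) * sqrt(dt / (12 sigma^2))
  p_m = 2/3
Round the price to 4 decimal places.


Answer: Price = V(0,0) = 0.5969

Derivation:
dt = T/N = 0.125000; dx = sigma*sqrt(3*dt) = 0.122474
u = exp(dx) = 1.130290; d = 1/u = 0.884728
p_u = 0.167177, p_m = 0.666667, p_d = 0.166156
Discount per step: exp(-r*dt) = 0.997378
Stock lattice S(k, j) with j the centered position index:
  k=0: S(0,+0) = 56.1600
  k=1: S(1,-1) = 49.6864; S(1,+0) = 56.1600; S(1,+1) = 63.4771
  k=2: S(2,-2) = 43.9589; S(2,-1) = 49.6864; S(2,+0) = 56.1600; S(2,+1) = 63.4771; S(2,+2) = 71.7476
Terminal payoffs V(N, j) = max(K - S_T, 0):
  V(2,-2) = 7.501070; V(2,-1) = 1.773649; V(2,+0) = 0.000000; V(2,+1) = 0.000000; V(2,+2) = 0.000000
Backward induction: V(k, j) = exp(-r*dt) * [p_u * V(k+1, j+1) + p_m * V(k+1, j) + p_d * V(k+1, j-1)]
  V(1,-1) = exp(-r*dt) * [p_u*0.000000 + p_m*1.773649 + p_d*7.501070] = 2.422416
  V(1,+0) = exp(-r*dt) * [p_u*0.000000 + p_m*0.000000 + p_d*1.773649] = 0.293930
  V(1,+1) = exp(-r*dt) * [p_u*0.000000 + p_m*0.000000 + p_d*0.000000] = 0.000000
  V(0,+0) = exp(-r*dt) * [p_u*0.000000 + p_m*0.293930 + p_d*2.422416] = 0.596885


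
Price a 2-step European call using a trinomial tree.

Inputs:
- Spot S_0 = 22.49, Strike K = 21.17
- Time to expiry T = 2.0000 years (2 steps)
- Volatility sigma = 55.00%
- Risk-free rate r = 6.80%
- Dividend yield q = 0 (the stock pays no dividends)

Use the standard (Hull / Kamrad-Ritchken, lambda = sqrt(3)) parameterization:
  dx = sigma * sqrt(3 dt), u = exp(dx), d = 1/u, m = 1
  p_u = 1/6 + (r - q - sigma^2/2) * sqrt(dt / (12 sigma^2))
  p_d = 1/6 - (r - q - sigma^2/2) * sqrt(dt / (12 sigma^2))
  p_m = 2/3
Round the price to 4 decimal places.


dt = T/N = 1.000000; dx = sigma*sqrt(3*dt) = 0.952628
u = exp(dx) = 2.592514; d = 1/u = 0.385726
p_u = 0.122972, p_m = 0.666667, p_d = 0.210362
Discount per step: exp(-r*dt) = 0.934260
Stock lattice S(k, j) with j the centered position index:
  k=0: S(0,+0) = 22.4900
  k=1: S(1,-1) = 8.6750; S(1,+0) = 22.4900; S(1,+1) = 58.3056
  k=2: S(2,-2) = 3.3462; S(2,-1) = 8.6750; S(2,+0) = 22.4900; S(2,+1) = 58.3056; S(2,+2) = 151.1582
Terminal payoffs V(N, j) = max(S_T - K, 0):
  V(2,-2) = 0.000000; V(2,-1) = 0.000000; V(2,+0) = 1.320000; V(2,+1) = 37.135633; V(2,+2) = 129.988152
Backward induction: V(k, j) = exp(-r*dt) * [p_u * V(k+1, j+1) + p_m * V(k+1, j) + p_d * V(k+1, j-1)]
  V(1,-1) = exp(-r*dt) * [p_u*1.320000 + p_m*0.000000 + p_d*0.000000] = 0.151652
  V(1,+0) = exp(-r*dt) * [p_u*37.135633 + p_m*1.320000 + p_d*0.000000] = 5.088575
  V(1,+1) = exp(-r*dt) * [p_u*129.988152 + p_m*37.135633 + p_d*1.320000] = 38.323025
  V(0,+0) = exp(-r*dt) * [p_u*38.323025 + p_m*5.088575 + p_d*0.151652] = 7.602016

Answer: Price = V(0,0) = 7.6020


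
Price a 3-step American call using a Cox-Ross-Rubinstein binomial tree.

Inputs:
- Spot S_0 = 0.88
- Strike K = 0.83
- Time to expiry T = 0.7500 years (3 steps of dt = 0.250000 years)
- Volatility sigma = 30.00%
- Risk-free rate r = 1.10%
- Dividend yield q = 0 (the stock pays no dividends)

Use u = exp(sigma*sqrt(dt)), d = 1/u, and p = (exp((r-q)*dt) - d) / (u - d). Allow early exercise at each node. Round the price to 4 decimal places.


dt = T/N = 0.250000
u = exp(sigma*sqrt(dt)) = 1.161834; d = 1/u = 0.860708
p = (exp((r-q)*dt) - d) / (u - d) = 0.471715
Discount per step: exp(-r*dt) = 0.997254
Stock lattice S(k, i) with i counting down-moves:
  k=0: S(0,0) = 0.8800
  k=1: S(1,0) = 1.0224; S(1,1) = 0.7574
  k=2: S(2,0) = 1.1879; S(2,1) = 0.8800; S(2,2) = 0.6519
  k=3: S(3,0) = 1.3801; S(3,1) = 1.0224; S(3,2) = 0.7574; S(3,3) = 0.5611
Terminal payoffs V(N, i) = max(S_T - K, 0):
  V(3,0) = 0.550115; V(3,1) = 0.192414; V(3,2) = 0.000000; V(3,3) = 0.000000
Backward induction: V(k, i) = exp(-r*dt) * [p * V(k+1, i) + (1-p) * V(k+1, i+1)]; then take max(V_cont, immediate exercise) for American.
  V(2,0) = exp(-r*dt) * [p*0.550115 + (1-p)*0.192414] = 0.360155; exercise = 0.357876; V(2,0) = max -> 0.360155
  V(2,1) = exp(-r*dt) * [p*0.192414 + (1-p)*0.000000] = 0.090515; exercise = 0.050000; V(2,1) = max -> 0.090515
  V(2,2) = exp(-r*dt) * [p*0.000000 + (1-p)*0.000000] = 0.000000; exercise = 0.000000; V(2,2) = max -> 0.000000
  V(1,0) = exp(-r*dt) * [p*0.360155 + (1-p)*0.090515] = 0.217111; exercise = 0.192414; V(1,0) = max -> 0.217111
  V(1,1) = exp(-r*dt) * [p*0.090515 + (1-p)*0.000000] = 0.042580; exercise = 0.000000; V(1,1) = max -> 0.042580
  V(0,0) = exp(-r*dt) * [p*0.217111 + (1-p)*0.042580] = 0.124566; exercise = 0.050000; V(0,0) = max -> 0.124566

Answer: Price = V(0,0) = 0.1246


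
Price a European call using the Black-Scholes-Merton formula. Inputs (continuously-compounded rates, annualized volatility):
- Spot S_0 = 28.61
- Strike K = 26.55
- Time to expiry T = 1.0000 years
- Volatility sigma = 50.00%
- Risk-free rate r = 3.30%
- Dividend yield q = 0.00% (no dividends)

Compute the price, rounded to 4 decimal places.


Answer: Price = 6.9417

Derivation:
d1 = (ln(S/K) + (r - q + 0.5*sigma^2) * T) / (sigma * sqrt(T)) = 0.46545312
d2 = d1 - sigma * sqrt(T) = -0.03454688
exp(-rT) = 0.96753856; exp(-qT) = 1.00000000
C = S_0 * exp(-qT) * N(d1) - K * exp(-rT) * N(d2)
N(d1) = 0.67919650; N(d2) = 0.48622053
C = 28.6100 * 1.00000000 * 0.67919650 - 26.5500 * 0.96753856 * 0.48622053 = 6.9417


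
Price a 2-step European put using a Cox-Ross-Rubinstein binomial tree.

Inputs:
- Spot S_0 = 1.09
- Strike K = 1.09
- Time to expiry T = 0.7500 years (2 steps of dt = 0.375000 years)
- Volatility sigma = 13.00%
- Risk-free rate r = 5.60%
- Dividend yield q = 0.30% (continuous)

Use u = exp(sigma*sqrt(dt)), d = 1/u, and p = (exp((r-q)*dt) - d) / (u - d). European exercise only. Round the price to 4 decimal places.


Answer: Price = V(0,0) = 0.0239

Derivation:
dt = T/N = 0.375000
u = exp(sigma*sqrt(dt)) = 1.082863; d = 1/u = 0.923478
p = (exp((r-q)*dt) - d) / (u - d) = 0.606054
Discount per step: exp(-r*dt) = 0.979219
Stock lattice S(k, i) with i counting down-moves:
  k=0: S(0,0) = 1.0900
  k=1: S(1,0) = 1.1803; S(1,1) = 1.0066
  k=2: S(2,0) = 1.2781; S(2,1) = 1.0900; S(2,2) = 0.9296
Terminal payoffs V(N, i) = max(K - S_T, 0):
  V(2,0) = 0.000000; V(2,1) = 0.000000; V(2,2) = 0.160436
Backward induction: V(k, i) = exp(-r*dt) * [p * V(k+1, i) + (1-p) * V(k+1, i+1)].
  V(1,0) = exp(-r*dt) * [p*0.000000 + (1-p)*0.000000] = 0.000000
  V(1,1) = exp(-r*dt) * [p*0.000000 + (1-p)*0.160436] = 0.061890
  V(0,0) = exp(-r*dt) * [p*0.000000 + (1-p)*0.061890] = 0.023874


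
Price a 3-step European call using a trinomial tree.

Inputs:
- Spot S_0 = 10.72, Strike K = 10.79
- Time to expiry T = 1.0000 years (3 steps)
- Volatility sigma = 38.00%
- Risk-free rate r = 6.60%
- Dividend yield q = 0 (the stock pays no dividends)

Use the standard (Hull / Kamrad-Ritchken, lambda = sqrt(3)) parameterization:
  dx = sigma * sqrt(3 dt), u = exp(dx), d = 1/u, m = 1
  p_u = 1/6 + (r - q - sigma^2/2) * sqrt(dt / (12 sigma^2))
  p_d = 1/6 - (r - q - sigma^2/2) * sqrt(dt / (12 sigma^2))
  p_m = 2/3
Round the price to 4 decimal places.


Answer: Price = V(0,0) = 1.7666

Derivation:
dt = T/N = 0.333333; dx = sigma*sqrt(3*dt) = 0.380000
u = exp(dx) = 1.462285; d = 1/u = 0.683861
p_u = 0.163947, p_m = 0.666667, p_d = 0.169386
Discount per step: exp(-r*dt) = 0.978240
Stock lattice S(k, j) with j the centered position index:
  k=0: S(0,+0) = 10.7200
  k=1: S(1,-1) = 7.3310; S(1,+0) = 10.7200; S(1,+1) = 15.6757
  k=2: S(2,-2) = 5.0134; S(2,-1) = 7.3310; S(2,+0) = 10.7200; S(2,+1) = 15.6757; S(2,+2) = 22.9223
  k=3: S(3,-3) = 3.4285; S(3,-2) = 5.0134; S(3,-1) = 7.3310; S(3,+0) = 10.7200; S(3,+1) = 15.6757; S(3,+2) = 22.9223; S(3,+3) = 33.5190
Terminal payoffs V(N, j) = max(S_T - K, 0):
  V(3,-3) = 0.000000; V(3,-2) = 0.000000; V(3,-1) = 0.000000; V(3,+0) = 0.000000; V(3,+1) = 4.885691; V(3,+2) = 12.132321; V(3,+3) = 22.728957
Backward induction: V(k, j) = exp(-r*dt) * [p_u * V(k+1, j+1) + p_m * V(k+1, j) + p_d * V(k+1, j-1)]
  V(2,-2) = exp(-r*dt) * [p_u*0.000000 + p_m*0.000000 + p_d*0.000000] = 0.000000
  V(2,-1) = exp(-r*dt) * [p_u*0.000000 + p_m*0.000000 + p_d*0.000000] = 0.000000
  V(2,+0) = exp(-r*dt) * [p_u*4.885691 + p_m*0.000000 + p_d*0.000000] = 0.783567
  V(2,+1) = exp(-r*dt) * [p_u*12.132321 + p_m*4.885691 + p_d*0.000000] = 5.132033
  V(2,+2) = exp(-r*dt) * [p_u*22.728957 + p_m*12.132321 + p_d*4.885691] = 12.367044
  V(1,-1) = exp(-r*dt) * [p_u*0.783567 + p_m*0.000000 + p_d*0.000000] = 0.125668
  V(1,+0) = exp(-r*dt) * [p_u*5.132033 + p_m*0.783567 + p_d*0.000000] = 1.334086
  V(1,+1) = exp(-r*dt) * [p_u*12.367044 + p_m*5.132033 + p_d*0.783567] = 5.460170
  V(0,+0) = exp(-r*dt) * [p_u*5.460170 + p_m*1.334086 + p_d*0.125668] = 1.766563


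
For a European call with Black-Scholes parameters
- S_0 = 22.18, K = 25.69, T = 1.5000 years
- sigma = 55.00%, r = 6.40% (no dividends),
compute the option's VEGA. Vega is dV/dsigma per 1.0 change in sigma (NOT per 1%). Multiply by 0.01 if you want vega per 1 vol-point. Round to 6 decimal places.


Answer: Vega = 10.473681

Derivation:
d1 = 0.2612257160; d2 = -0.4123839632
phi(d1) = 0.3855601872; exp(-qT) = 1.0000000000; exp(-rT) = 0.9084640161
Vega = S * exp(-qT) * phi(d1) * sqrt(T) = 22.1800 * 1.0000000000 * 0.3855601872 * 1.2247448714 = 10.473681


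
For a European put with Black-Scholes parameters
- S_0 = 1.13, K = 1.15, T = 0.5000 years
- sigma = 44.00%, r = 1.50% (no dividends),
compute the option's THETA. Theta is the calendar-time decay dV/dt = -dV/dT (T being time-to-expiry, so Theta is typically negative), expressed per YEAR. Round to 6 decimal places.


Answer: Theta = -0.129360

Derivation:
d1 = 0.1232798579; d2 = -0.1878471258
phi(d1) = 0.3959222225; exp(-qT) = 1.0000000000; exp(-rT) = 0.9925280548
Theta = -S*exp(-qT)*phi(d1)*sigma/(2*sqrt(T)) + r*K*exp(-rT)*N(-d2) - q*S*exp(-qT)*N(-d1)
N(-d1) = 0.4509427451; N(-d2) = 0.5745017539; sqrt(T) = 0.7071067812
Term 1 = -1.1300 * 1.0000000000 * 0.3959222225 * 0.4400 / (2 * 0.7071067812) = -0.1391957582
Term 2 = 0.0150 * 1.1500 * 0.9925280548 * 0.5745017539 = 0.0098361071
Term 3 = 0 (no dividend yield, q = 0)
Theta = -0.1391957582 + (0.0098361071) + (0.0000000000) = -0.129360


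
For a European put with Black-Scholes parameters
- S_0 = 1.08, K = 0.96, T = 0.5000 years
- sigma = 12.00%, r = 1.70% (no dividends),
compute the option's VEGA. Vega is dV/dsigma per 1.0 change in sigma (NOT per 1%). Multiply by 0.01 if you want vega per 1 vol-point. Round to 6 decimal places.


d1 = 1.5306862546; d2 = 1.4458334408
phi(d1) = 0.1236328815; exp(-qT) = 1.0000000000; exp(-rT) = 0.9915360229
Vega = S * exp(-qT) * phi(d1) * sqrt(T) = 1.0800 * 1.0000000000 * 0.1236328815 * 0.7071067812 = 0.094415

Answer: Vega = 0.094415


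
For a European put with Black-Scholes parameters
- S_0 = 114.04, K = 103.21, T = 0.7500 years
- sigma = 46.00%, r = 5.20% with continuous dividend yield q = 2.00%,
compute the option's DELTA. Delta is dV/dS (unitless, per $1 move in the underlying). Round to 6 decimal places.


Answer: Delta = -0.300516

Derivation:
d1 = 0.5099095235; d2 = 0.1115378378
phi(d1) = 0.3503080410; exp(-qT) = 0.9851119396; exp(-rT) = 0.9617507091
N(-d1) = 0.3050574248
Delta = -exp(-qT) * N(-d1) = -0.9851119396 * 0.3050574248 = -0.300516


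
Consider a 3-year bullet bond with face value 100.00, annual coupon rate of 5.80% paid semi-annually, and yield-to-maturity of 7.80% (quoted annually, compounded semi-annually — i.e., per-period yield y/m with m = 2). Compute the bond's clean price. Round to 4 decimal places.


Answer: Price = 94.7408

Derivation:
Coupon per period c = face * coupon_rate / m = 2.900000
Periods per year m = 2; per-period yield y/m = 0.039000
Number of cashflows N = 6
Cashflows (t years, CF_t, discount factor 1/(1+y/m)^(m*t), PV):
  t = 0.5000: CF_t = 2.900000, DF = 0.962464, PV = 2.791145
  t = 1.0000: CF_t = 2.900000, DF = 0.926337, PV = 2.686377
  t = 1.5000: CF_t = 2.900000, DF = 0.891566, PV = 2.585541
  t = 2.0000: CF_t = 2.900000, DF = 0.858100, PV = 2.488489
  t = 2.5000: CF_t = 2.900000, DF = 0.825890, PV = 2.395081
  t = 3.0000: CF_t = 102.900000, DF = 0.794889, PV = 81.794121
Price P = sum_t PV_t = 94.740754


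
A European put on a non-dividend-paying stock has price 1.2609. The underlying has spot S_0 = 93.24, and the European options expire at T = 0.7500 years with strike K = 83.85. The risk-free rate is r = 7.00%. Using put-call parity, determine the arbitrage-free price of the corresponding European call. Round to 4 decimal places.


Answer: Call price = 14.9395

Derivation:
Put-call parity: C - P = S_0 * exp(-qT) - K * exp(-rT).
S_0 * exp(-qT) = 93.2400 * 1.00000000 = 93.24000000
K * exp(-rT) = 83.8500 * 0.94885432 = 79.56143482
C = P + S*exp(-qT) - K*exp(-rT)
C = 1.2609 + 93.24000000 - 79.56143482 = 14.9395


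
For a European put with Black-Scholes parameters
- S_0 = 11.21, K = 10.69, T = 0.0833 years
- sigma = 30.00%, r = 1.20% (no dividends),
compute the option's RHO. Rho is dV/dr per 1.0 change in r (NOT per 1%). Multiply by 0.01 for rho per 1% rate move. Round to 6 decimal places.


d1 = 0.6034010559; d2 = 0.5168158377
phi(d1) = 0.3325433836; exp(-qT) = 1.0000000000; exp(-rT) = 0.9990008994
N(-d2) = 0.3026423616
Rho = -K*T*exp(-rT)*N(-d2) = -10.6900 * 0.0833 * 0.9990008994 * 0.3026423616 = -0.269227

Answer: Rho = -0.269227


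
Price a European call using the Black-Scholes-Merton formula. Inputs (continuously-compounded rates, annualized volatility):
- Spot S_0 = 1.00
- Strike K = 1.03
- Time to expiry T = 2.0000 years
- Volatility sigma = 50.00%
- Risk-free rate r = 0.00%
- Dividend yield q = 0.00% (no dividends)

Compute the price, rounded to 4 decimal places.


d1 = (ln(S/K) + (r - q + 0.5*sigma^2) * T) / (sigma * sqrt(T)) = 0.31175093
d2 = d1 - sigma * sqrt(T) = -0.39535585
exp(-rT) = 1.00000000; exp(-qT) = 1.00000000
C = S_0 * exp(-qT) * N(d1) - K * exp(-rT) * N(d2)
N(d1) = 0.62238509; N(d2) = 0.34629014
C = 1.0000 * 1.00000000 * 0.62238509 - 1.0300 * 1.00000000 * 0.34629014 = 0.2657

Answer: Price = 0.2657


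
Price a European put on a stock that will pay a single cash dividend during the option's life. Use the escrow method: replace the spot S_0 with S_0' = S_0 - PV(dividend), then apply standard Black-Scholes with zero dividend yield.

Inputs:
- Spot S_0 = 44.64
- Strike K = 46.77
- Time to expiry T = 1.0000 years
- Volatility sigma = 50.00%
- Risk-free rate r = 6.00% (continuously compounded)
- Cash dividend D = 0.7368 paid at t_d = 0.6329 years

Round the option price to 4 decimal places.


Answer: Price = 8.7418

Derivation:
PV(D) = D * exp(-r * t_d) = 0.7368 * 0.96273797 = 0.70934534
S_0' = S_0 - PV(D) = 44.6400 - 0.70934534 = 43.93065466
d1 = (ln(S_0'/K) + (r + sigma^2/2)*T) / (sigma*sqrt(T)) = 0.24474078
d2 = d1 - sigma*sqrt(T) = -0.25525922
exp(-rT) = 0.94176453
N(-d1) = 0.40332858; N(-d2) = 0.60073855
P = K * exp(-rT) * N(-d2) - S_0' * N(-d1) = 46.7700 * 0.94176453 * 0.60073855 - 43.93065466 * 0.40332858 = 8.7418


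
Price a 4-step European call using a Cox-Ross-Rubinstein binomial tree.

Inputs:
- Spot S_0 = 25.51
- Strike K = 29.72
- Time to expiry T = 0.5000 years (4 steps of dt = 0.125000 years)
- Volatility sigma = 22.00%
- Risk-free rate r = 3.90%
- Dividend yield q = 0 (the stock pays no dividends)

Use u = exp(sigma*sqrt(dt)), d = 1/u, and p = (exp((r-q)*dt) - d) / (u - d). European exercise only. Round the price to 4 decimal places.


Answer: Price = V(0,0) = 0.3651

Derivation:
dt = T/N = 0.125000
u = exp(sigma*sqrt(dt)) = 1.080887; d = 1/u = 0.925166
p = (exp((r-q)*dt) - d) / (u - d) = 0.511947
Discount per step: exp(-r*dt) = 0.995137
Stock lattice S(k, i) with i counting down-moves:
  k=0: S(0,0) = 25.5100
  k=1: S(1,0) = 27.5734; S(1,1) = 23.6010
  k=2: S(2,0) = 29.8037; S(2,1) = 25.5100; S(2,2) = 21.8348
  k=3: S(3,0) = 32.2145; S(3,1) = 27.5734; S(3,2) = 23.6010; S(3,3) = 20.2009
  k=4: S(4,0) = 34.8202; S(4,1) = 29.8037; S(4,2) = 25.5100; S(4,3) = 21.8348; S(4,4) = 18.6892
Terminal payoffs V(N, i) = max(S_T - K, 0):
  V(4,0) = 5.100194; V(4,1) = 0.083744; V(4,2) = 0.000000; V(4,3) = 0.000000; V(4,4) = 0.000000
Backward induction: V(k, i) = exp(-r*dt) * [p * V(k+1, i) + (1-p) * V(k+1, i+1)].
  V(3,0) = exp(-r*dt) * [p*5.100194 + (1-p)*0.083744] = 2.639004
  V(3,1) = exp(-r*dt) * [p*0.083744 + (1-p)*0.000000] = 0.042664
  V(3,2) = exp(-r*dt) * [p*0.000000 + (1-p)*0.000000] = 0.000000
  V(3,3) = exp(-r*dt) * [p*0.000000 + (1-p)*0.000000] = 0.000000
  V(2,0) = exp(-r*dt) * [p*2.639004 + (1-p)*0.042664] = 1.365181
  V(2,1) = exp(-r*dt) * [p*0.042664 + (1-p)*0.000000] = 0.021735
  V(2,2) = exp(-r*dt) * [p*0.000000 + (1-p)*0.000000] = 0.000000
  V(1,0) = exp(-r*dt) * [p*1.365181 + (1-p)*0.021735] = 0.706058
  V(1,1) = exp(-r*dt) * [p*0.021735 + (1-p)*0.000000] = 0.011073
  V(0,0) = exp(-r*dt) * [p*0.706058 + (1-p)*0.011073] = 0.365084


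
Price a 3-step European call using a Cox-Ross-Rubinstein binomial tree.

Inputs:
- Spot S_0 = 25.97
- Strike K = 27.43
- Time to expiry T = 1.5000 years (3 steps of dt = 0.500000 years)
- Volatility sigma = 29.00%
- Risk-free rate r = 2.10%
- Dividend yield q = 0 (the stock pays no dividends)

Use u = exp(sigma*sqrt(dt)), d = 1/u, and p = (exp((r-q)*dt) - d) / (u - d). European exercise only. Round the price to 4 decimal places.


Answer: Price = V(0,0) = 3.6643

Derivation:
dt = T/N = 0.500000
u = exp(sigma*sqrt(dt)) = 1.227600; d = 1/u = 0.814598
p = (exp((r-q)*dt) - d) / (u - d) = 0.474471
Discount per step: exp(-r*dt) = 0.989555
Stock lattice S(k, i) with i counting down-moves:
  k=0: S(0,0) = 25.9700
  k=1: S(1,0) = 31.8808; S(1,1) = 21.1551
  k=2: S(2,0) = 39.1368; S(2,1) = 25.9700; S(2,2) = 17.2329
  k=3: S(3,0) = 48.0444; S(3,1) = 31.8808; S(3,2) = 21.1551; S(3,3) = 14.0379
Terminal payoffs V(N, i) = max(S_T - K, 0):
  V(3,0) = 20.614368; V(3,1) = 4.450770; V(3,2) = 0.000000; V(3,3) = 0.000000
Backward induction: V(k, i) = exp(-r*dt) * [p * V(k+1, i) + (1-p) * V(k+1, i+1)].
  V(2,0) = exp(-r*dt) * [p*20.614368 + (1-p)*4.450770] = 11.993338
  V(2,1) = exp(-r*dt) * [p*4.450770 + (1-p)*0.000000] = 2.089704
  V(2,2) = exp(-r*dt) * [p*0.000000 + (1-p)*0.000000] = 0.000000
  V(1,0) = exp(-r*dt) * [p*11.993338 + (1-p)*2.089704] = 6.717785
  V(1,1) = exp(-r*dt) * [p*2.089704 + (1-p)*0.000000] = 0.981148
  V(0,0) = exp(-r*dt) * [p*6.717785 + (1-p)*0.981148] = 3.664339


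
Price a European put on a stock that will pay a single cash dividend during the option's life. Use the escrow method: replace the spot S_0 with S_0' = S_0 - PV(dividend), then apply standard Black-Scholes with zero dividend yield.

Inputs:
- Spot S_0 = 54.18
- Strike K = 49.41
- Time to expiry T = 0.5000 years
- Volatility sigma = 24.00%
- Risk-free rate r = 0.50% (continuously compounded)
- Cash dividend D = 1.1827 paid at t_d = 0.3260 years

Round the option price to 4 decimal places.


Answer: Price = 1.9131

Derivation:
PV(D) = D * exp(-r * t_d) = 1.1827 * 0.99837133 = 1.18077377
S_0' = S_0 - PV(D) = 54.1800 - 1.18077377 = 52.99922623
d1 = (ln(S_0'/K) + (r + sigma^2/2)*T) / (sigma*sqrt(T)) = 0.51279667
d2 = d1 - sigma*sqrt(T) = 0.34309105
exp(-rT) = 0.99750312
N(-d1) = 0.30404678; N(-d2) = 0.36576498
P = K * exp(-rT) * N(-d2) - S_0' * N(-d1) = 49.4100 * 0.99750312 * 0.36576498 - 52.99922623 * 0.30404678 = 1.9131


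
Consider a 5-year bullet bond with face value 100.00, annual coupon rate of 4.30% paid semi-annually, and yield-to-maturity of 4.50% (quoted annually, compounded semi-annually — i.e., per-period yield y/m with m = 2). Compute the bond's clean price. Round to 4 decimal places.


Answer: Price = 99.1134

Derivation:
Coupon per period c = face * coupon_rate / m = 2.150000
Periods per year m = 2; per-period yield y/m = 0.022500
Number of cashflows N = 10
Cashflows (t years, CF_t, discount factor 1/(1+y/m)^(m*t), PV):
  t = 0.5000: CF_t = 2.150000, DF = 0.977995, PV = 2.102689
  t = 1.0000: CF_t = 2.150000, DF = 0.956474, PV = 2.056420
  t = 1.5000: CF_t = 2.150000, DF = 0.935427, PV = 2.011169
  t = 2.0000: CF_t = 2.150000, DF = 0.914843, PV = 1.966913
  t = 2.5000: CF_t = 2.150000, DF = 0.894712, PV = 1.923631
  t = 3.0000: CF_t = 2.150000, DF = 0.875024, PV = 1.881302
  t = 3.5000: CF_t = 2.150000, DF = 0.855769, PV = 1.839904
  t = 4.0000: CF_t = 2.150000, DF = 0.836938, PV = 1.799417
  t = 4.5000: CF_t = 2.150000, DF = 0.818522, PV = 1.759821
  t = 5.0000: CF_t = 102.150000, DF = 0.800510, PV = 81.772110
Price P = sum_t PV_t = 99.113378


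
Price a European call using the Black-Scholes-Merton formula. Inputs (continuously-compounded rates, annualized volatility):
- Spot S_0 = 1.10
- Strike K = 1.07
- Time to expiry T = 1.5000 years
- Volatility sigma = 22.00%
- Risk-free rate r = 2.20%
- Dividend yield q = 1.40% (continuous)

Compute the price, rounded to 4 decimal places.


d1 = (ln(S/K) + (r - q + 0.5*sigma^2) * T) / (sigma * sqrt(T)) = 0.28188257
d2 = d1 - sigma * sqrt(T) = 0.01243870
exp(-rT) = 0.96753856; exp(-qT) = 0.97921896
C = S_0 * exp(-qT) * N(d1) - K * exp(-rT) * N(d2)
N(d1) = 0.61098322; N(d2) = 0.50496220
C = 1.1000 * 0.97921896 * 0.61098322 - 1.0700 * 0.96753856 * 0.50496220 = 0.1353

Answer: Price = 0.1353
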